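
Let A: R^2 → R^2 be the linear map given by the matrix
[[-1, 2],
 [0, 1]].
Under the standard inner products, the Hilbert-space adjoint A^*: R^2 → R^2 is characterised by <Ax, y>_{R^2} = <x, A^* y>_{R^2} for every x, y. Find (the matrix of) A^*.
A^* = A^T =
[[-1, 0],
 [2, 1]]

For real matrices with standard dot products, the defining identity <Ax, y> = <x, A^* y> gives (Ax)^T y = x^T (A^*) y, i.e. x^T A^T y = x^T (A^*) y. Since this holds for all x, y, we must have A^* = A^T. Therefore
A^* =
[[-1, 0],
 [2, 1]].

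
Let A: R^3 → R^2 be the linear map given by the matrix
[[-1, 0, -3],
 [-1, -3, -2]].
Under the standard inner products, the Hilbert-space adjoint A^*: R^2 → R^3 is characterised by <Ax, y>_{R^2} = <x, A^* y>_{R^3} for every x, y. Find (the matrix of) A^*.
A^* = A^T =
[[-1, -1],
 [0, -3],
 [-3, -2]]

For real matrices with standard dot products, the defining identity <Ax, y> = <x, A^* y> gives (Ax)^T y = x^T (A^*) y, i.e. x^T A^T y = x^T (A^*) y. Since this holds for all x, y, we must have A^* = A^T. Therefore
A^* =
[[-1, -1],
 [0, -3],
 [-3, -2]].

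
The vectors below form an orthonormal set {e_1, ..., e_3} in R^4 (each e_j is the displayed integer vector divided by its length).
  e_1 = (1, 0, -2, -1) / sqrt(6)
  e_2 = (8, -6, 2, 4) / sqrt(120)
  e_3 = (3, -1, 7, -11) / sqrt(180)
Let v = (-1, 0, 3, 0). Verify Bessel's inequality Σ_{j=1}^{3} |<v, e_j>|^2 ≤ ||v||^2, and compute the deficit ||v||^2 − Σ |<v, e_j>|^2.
Σ |<v, e_j>|^2 = 10; ||v||^2 = 10; deficit = 0

Write each e_j = u_j / sqrt(<u_j, u_j>) where u_j is the displayed integer vector. Then <v, e_j> = <v, u_j> / sqrt(<u_j, u_j>), so |<v, e_j>|^2 = <v, u_j>^2 / <u_j, u_j>.
Coefficients: <v, e_1> = -7/sqrt(6), <v, e_2> = -2/sqrt(120), <v, e_3> = 18/sqrt(180).
Square and sum: Σ |<v, e_j>|^2 = 10.
Compute ||v||^2 = v·v = 10.
Deficit = 10 − 10 = 0 ≥ 0, confirming Bessel's inequality. (The deficit equals ||v − Σ <v,e_j> e_j||^2, the squared distance from v to span{e_j}.)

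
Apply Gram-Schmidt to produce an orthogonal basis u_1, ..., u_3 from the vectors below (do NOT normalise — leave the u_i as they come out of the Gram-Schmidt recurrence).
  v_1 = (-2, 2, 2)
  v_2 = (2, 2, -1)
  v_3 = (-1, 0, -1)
Orthogonal basis:
  u_1 = (-2, 2, 2)
  u_2 = (5/3, 7/3, -2/3)
  u_3 = (-21/26, 7/26, -14/13)

Apply the Gram-Schmidt recurrence
  u_1 = v_1
  u_i = v_i − Σ_{j<i} ((v_i · u_j) / (u_j · u_j)) · u_j.

Step by step this gives:
  u_1 = (-2, 2, 2)
  u_2 = (5/3, 7/3, -2/3)
  u_3 = (-21/26, 7/26, -14/13)

Orthogonality check:
  u_2 · u_1 = 0 (should be 0)
  u_3 · u_1 = 0 (should be 0)
  u_3 · u_2 = 0 (should be 0)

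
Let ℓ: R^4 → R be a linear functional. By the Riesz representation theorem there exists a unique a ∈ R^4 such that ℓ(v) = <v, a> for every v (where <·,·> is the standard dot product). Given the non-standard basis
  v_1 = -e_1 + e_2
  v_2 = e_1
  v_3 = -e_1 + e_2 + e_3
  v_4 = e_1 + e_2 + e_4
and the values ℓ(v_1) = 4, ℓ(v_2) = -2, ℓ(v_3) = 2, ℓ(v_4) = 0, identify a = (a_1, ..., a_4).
a = (-2, 2, -2, 0)

Write a = (a_1, ..., a_4) in the standard basis. For each basis vector v_i, ℓ(v_i) = <v_i, a> is a linear equation in the a_j's. Collect the n equations into a matrix system V a = ℓ, where row i of V is v_i (expressed in the standard basis). Since V is invertible (lower-triangular with 1s on the diagonal, up to permutation), solve by back-substitution:
  V =
[[-1, 1, 0, 0],
 [1, 0, 0, 0],
 [-1, 1, 1, 0],
 [1, 1, 0, 1]]
  V a = (4, -2, 2, 0)
Solving gives a = (-2, 2, -2, 0).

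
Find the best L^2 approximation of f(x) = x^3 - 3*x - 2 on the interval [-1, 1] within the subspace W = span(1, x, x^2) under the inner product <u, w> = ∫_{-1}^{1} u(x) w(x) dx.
g(x) = -12*x/5 - 2

The best approximation g ∈ W is the orthogonal projection of f onto W. Writing g = a_0 + a_1 x + a_2 x^2, the coefficients solve the normal equations G · a = b where
  G_{ij} = <φ_i, φ_j> and b_i = <f, φ_i>, with φ_0 = 1, φ_1 = x, φ_2 = x^2.
G =
  [2, 0, 2/3]
  [0, 2/3, 0]
  [2/3, 0, 2/5],
b = (-4, -8/5, -4/3).
Solving gives a_0 = -2, a_1 = -12/5, a_2 = 0, so
  g(x) = -12*x/5 - 2.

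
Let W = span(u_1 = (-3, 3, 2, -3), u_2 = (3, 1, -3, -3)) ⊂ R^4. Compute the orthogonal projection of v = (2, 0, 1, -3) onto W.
proj_W(v) = (633/859, 915/859, -809/859, -1689/859)

Set up U = [u_1 | ... | u_2] ∈ R^(4×2). The projector onto W = col(U) is P = U (U^T U)^(-1) U^T.
Compute U^T U =
  [31, -3]
  [-3, 28],
and U^T v = (5, 12).
Solve U^T U · c = U^T v for the coefficients: c = (176/859, 387/859). The projection is proj_W(v) = U c.
Check: (v - proj_W(v)) · u_1 = 0  (should be 0).
Check: (v - proj_W(v)) · u_2 = 0  (should be 0).
Result: proj_W(v) = (633/859, 915/859, -809/859, -1689/859).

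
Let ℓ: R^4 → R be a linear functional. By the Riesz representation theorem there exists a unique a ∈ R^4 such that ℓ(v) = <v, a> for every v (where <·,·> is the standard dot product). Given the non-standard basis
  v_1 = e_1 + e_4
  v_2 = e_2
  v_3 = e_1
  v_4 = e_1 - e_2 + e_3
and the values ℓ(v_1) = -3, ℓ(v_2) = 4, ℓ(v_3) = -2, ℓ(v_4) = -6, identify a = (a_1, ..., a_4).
a = (-2, 4, 0, -1)

Write a = (a_1, ..., a_4) in the standard basis. For each basis vector v_i, ℓ(v_i) = <v_i, a> is a linear equation in the a_j's. Collect the n equations into a matrix system V a = ℓ, where row i of V is v_i (expressed in the standard basis). Since V is invertible (lower-triangular with 1s on the diagonal, up to permutation), solve by back-substitution:
  V =
[[1, 0, 0, 1],
 [0, 1, 0, 0],
 [1, 0, 0, 0],
 [1, -1, 1, 0]]
  V a = (-3, 4, -2, -6)
Solving gives a = (-2, 4, 0, -1).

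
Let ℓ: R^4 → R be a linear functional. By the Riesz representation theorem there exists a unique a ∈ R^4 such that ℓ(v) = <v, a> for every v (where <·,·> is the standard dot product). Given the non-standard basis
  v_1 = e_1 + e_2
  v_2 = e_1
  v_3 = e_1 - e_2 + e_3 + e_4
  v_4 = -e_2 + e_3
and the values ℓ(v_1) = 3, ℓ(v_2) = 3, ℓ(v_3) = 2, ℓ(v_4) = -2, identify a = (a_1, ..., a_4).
a = (3, 0, -2, 1)

Write a = (a_1, ..., a_4) in the standard basis. For each basis vector v_i, ℓ(v_i) = <v_i, a> is a linear equation in the a_j's. Collect the n equations into a matrix system V a = ℓ, where row i of V is v_i (expressed in the standard basis). Since V is invertible (lower-triangular with 1s on the diagonal, up to permutation), solve by back-substitution:
  V =
[[1, 1, 0, 0],
 [1, 0, 0, 0],
 [1, -1, 1, 1],
 [0, -1, 1, 0]]
  V a = (3, 3, 2, -2)
Solving gives a = (3, 0, -2, 1).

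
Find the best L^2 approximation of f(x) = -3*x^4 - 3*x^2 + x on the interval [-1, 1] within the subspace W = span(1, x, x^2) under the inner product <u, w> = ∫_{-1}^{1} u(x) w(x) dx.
g(x) = -39*x^2/7 + x + 9/35

The best approximation g ∈ W is the orthogonal projection of f onto W. Writing g = a_0 + a_1 x + a_2 x^2, the coefficients solve the normal equations G · a = b where
  G_{ij} = <φ_i, φ_j> and b_i = <f, φ_i>, with φ_0 = 1, φ_1 = x, φ_2 = x^2.
G =
  [2, 0, 2/3]
  [0, 2/3, 0]
  [2/3, 0, 2/5],
b = (-16/5, 2/3, -72/35).
Solving gives a_0 = 9/35, a_1 = 1, a_2 = -39/7, so
  g(x) = -39*x^2/7 + x + 9/35.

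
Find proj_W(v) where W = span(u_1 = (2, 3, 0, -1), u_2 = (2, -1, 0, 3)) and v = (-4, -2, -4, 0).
proj_W(v) = (-10/3, -8/3, 0, -2/3)

Set up U = [u_1 | ... | u_2] ∈ R^(4×2). The projector onto W = col(U) is P = U (U^T U)^(-1) U^T.
Compute U^T U =
  [14, -2]
  [-2, 14],
and U^T v = (-14, -6).
Solve U^T U · c = U^T v for the coefficients: c = (-13/12, -7/12). The projection is proj_W(v) = U c.
Check: (v - proj_W(v)) · u_1 = 0  (should be 0).
Check: (v - proj_W(v)) · u_2 = 0  (should be 0).
Result: proj_W(v) = (-10/3, -8/3, 0, -2/3).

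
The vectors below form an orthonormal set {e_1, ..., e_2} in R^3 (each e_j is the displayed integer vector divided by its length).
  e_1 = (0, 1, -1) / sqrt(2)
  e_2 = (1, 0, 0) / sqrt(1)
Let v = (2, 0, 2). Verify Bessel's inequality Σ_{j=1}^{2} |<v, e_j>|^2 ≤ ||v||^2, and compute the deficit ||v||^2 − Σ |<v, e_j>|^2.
Σ |<v, e_j>|^2 = 6; ||v||^2 = 8; deficit = 2

Write each e_j = u_j / sqrt(<u_j, u_j>) where u_j is the displayed integer vector. Then <v, e_j> = <v, u_j> / sqrt(<u_j, u_j>), so |<v, e_j>|^2 = <v, u_j>^2 / <u_j, u_j>.
Coefficients: <v, e_1> = -2/sqrt(2), <v, e_2> = 2/sqrt(1).
Square and sum: Σ |<v, e_j>|^2 = 6.
Compute ||v||^2 = v·v = 8.
Deficit = 8 − 6 = 2 ≥ 0, confirming Bessel's inequality. (The deficit equals ||v − Σ <v,e_j> e_j||^2, the squared distance from v to span{e_j}.)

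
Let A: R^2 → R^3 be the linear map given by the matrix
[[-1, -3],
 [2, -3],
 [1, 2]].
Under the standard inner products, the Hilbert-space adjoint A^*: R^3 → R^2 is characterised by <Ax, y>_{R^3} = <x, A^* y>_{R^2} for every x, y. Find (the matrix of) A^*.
A^* = A^T =
[[-1, 2, 1],
 [-3, -3, 2]]

For real matrices with standard dot products, the defining identity <Ax, y> = <x, A^* y> gives (Ax)^T y = x^T (A^*) y, i.e. x^T A^T y = x^T (A^*) y. Since this holds for all x, y, we must have A^* = A^T. Therefore
A^* =
[[-1, 2, 1],
 [-3, -3, 2]].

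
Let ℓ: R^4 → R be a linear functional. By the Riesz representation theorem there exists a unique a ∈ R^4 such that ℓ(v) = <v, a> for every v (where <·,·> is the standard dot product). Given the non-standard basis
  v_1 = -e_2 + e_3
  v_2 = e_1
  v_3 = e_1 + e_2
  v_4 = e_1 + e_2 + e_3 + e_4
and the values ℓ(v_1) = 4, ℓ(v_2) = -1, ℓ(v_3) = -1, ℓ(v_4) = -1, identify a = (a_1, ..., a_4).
a = (-1, 0, 4, -4)

Write a = (a_1, ..., a_4) in the standard basis. For each basis vector v_i, ℓ(v_i) = <v_i, a> is a linear equation in the a_j's. Collect the n equations into a matrix system V a = ℓ, where row i of V is v_i (expressed in the standard basis). Since V is invertible (lower-triangular with 1s on the diagonal, up to permutation), solve by back-substitution:
  V =
[[0, -1, 1, 0],
 [1, 0, 0, 0],
 [1, 1, 0, 0],
 [1, 1, 1, 1]]
  V a = (4, -1, -1, -1)
Solving gives a = (-1, 0, 4, -4).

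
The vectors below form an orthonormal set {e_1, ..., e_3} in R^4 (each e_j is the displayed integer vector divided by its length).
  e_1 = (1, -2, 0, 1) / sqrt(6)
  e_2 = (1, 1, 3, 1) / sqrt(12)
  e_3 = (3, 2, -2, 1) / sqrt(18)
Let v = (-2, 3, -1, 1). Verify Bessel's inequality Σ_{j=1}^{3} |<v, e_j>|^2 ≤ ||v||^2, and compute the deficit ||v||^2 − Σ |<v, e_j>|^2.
Σ |<v, e_j>|^2 = 35/4; ||v||^2 = 15; deficit = 25/4

Write each e_j = u_j / sqrt(<u_j, u_j>) where u_j is the displayed integer vector. Then <v, e_j> = <v, u_j> / sqrt(<u_j, u_j>), so |<v, e_j>|^2 = <v, u_j>^2 / <u_j, u_j>.
Coefficients: <v, e_1> = -7/sqrt(6), <v, e_2> = -1/sqrt(12), <v, e_3> = 3/sqrt(18).
Square and sum: Σ |<v, e_j>|^2 = 35/4.
Compute ||v||^2 = v·v = 15.
Deficit = 15 − 35/4 = 25/4 ≥ 0, confirming Bessel's inequality. (The deficit equals ||v − Σ <v,e_j> e_j||^2, the squared distance from v to span{e_j}.)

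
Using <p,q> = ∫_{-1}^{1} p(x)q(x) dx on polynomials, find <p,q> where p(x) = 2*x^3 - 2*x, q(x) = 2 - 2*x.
<p,q> = 16/15

Expand the product: p(x)·q(x) = -4*x^4 + 4*x^3 + 4*x^2 - 4*x.
∫_{-1}^{1} of each monomial x^k gives [2/(k+1) if k even, 0 if k odd]. Integrating term-by-term (or equivalently evaluating the antiderivative F(x) = -4*x^5/5 + x^4 + 4*x^3/3 - 2*x^2 at the endpoints):
  F(1) − F(−1) = -7/15 − (-23/15) = 16/15.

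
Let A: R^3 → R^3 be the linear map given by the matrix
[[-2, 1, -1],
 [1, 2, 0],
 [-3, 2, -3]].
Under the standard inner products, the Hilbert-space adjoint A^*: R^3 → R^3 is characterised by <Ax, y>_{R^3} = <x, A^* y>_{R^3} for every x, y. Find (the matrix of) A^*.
A^* = A^T =
[[-2, 1, -3],
 [1, 2, 2],
 [-1, 0, -3]]

For real matrices with standard dot products, the defining identity <Ax, y> = <x, A^* y> gives (Ax)^T y = x^T (A^*) y, i.e. x^T A^T y = x^T (A^*) y. Since this holds for all x, y, we must have A^* = A^T. Therefore
A^* =
[[-2, 1, -3],
 [1, 2, 2],
 [-1, 0, -3]].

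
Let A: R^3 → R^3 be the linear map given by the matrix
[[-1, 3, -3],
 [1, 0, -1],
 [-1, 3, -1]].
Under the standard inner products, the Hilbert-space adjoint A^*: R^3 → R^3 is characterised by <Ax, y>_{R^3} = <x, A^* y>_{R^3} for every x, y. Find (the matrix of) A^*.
A^* = A^T =
[[-1, 1, -1],
 [3, 0, 3],
 [-3, -1, -1]]

For real matrices with standard dot products, the defining identity <Ax, y> = <x, A^* y> gives (Ax)^T y = x^T (A^*) y, i.e. x^T A^T y = x^T (A^*) y. Since this holds for all x, y, we must have A^* = A^T. Therefore
A^* =
[[-1, 1, -1],
 [3, 0, 3],
 [-3, -1, -1]].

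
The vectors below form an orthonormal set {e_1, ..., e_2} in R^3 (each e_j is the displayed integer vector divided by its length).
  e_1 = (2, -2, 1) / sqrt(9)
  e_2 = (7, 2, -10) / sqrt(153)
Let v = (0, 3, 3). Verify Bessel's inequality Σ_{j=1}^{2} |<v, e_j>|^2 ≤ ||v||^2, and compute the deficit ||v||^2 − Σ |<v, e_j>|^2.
Σ |<v, e_j>|^2 = 81/17; ||v||^2 = 18; deficit = 225/17

Write each e_j = u_j / sqrt(<u_j, u_j>) where u_j is the displayed integer vector. Then <v, e_j> = <v, u_j> / sqrt(<u_j, u_j>), so |<v, e_j>|^2 = <v, u_j>^2 / <u_j, u_j>.
Coefficients: <v, e_1> = -3/sqrt(9), <v, e_2> = -24/sqrt(153).
Square and sum: Σ |<v, e_j>|^2 = 81/17.
Compute ||v||^2 = v·v = 18.
Deficit = 18 − 81/17 = 225/17 ≥ 0, confirming Bessel's inequality. (The deficit equals ||v − Σ <v,e_j> e_j||^2, the squared distance from v to span{e_j}.)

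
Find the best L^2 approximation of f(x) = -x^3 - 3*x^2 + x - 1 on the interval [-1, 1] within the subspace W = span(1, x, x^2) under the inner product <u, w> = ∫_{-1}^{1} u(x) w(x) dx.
g(x) = -3*x^2 + 2*x/5 - 1

The best approximation g ∈ W is the orthogonal projection of f onto W. Writing g = a_0 + a_1 x + a_2 x^2, the coefficients solve the normal equations G · a = b where
  G_{ij} = <φ_i, φ_j> and b_i = <f, φ_i>, with φ_0 = 1, φ_1 = x, φ_2 = x^2.
G =
  [2, 0, 2/3]
  [0, 2/3, 0]
  [2/3, 0, 2/5],
b = (-4, 4/15, -28/15).
Solving gives a_0 = -1, a_1 = 2/5, a_2 = -3, so
  g(x) = -3*x^2 + 2*x/5 - 1.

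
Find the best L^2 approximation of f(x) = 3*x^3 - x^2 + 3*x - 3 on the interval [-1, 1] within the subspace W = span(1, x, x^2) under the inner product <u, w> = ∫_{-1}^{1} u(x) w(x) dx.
g(x) = -x^2 + 24*x/5 - 3

The best approximation g ∈ W is the orthogonal projection of f onto W. Writing g = a_0 + a_1 x + a_2 x^2, the coefficients solve the normal equations G · a = b where
  G_{ij} = <φ_i, φ_j> and b_i = <f, φ_i>, with φ_0 = 1, φ_1 = x, φ_2 = x^2.
G =
  [2, 0, 2/3]
  [0, 2/3, 0]
  [2/3, 0, 2/5],
b = (-20/3, 16/5, -12/5).
Solving gives a_0 = -3, a_1 = 24/5, a_2 = -1, so
  g(x) = -x^2 + 24*x/5 - 3.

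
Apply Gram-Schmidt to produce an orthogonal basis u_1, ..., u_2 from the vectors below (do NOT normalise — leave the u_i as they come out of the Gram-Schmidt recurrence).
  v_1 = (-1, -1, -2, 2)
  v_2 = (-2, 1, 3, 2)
Orthogonal basis:
  u_1 = (-1, -1, -2, 2)
  u_2 = (-21/10, 9/10, 14/5, 11/5)

Apply the Gram-Schmidt recurrence
  u_1 = v_1
  u_i = v_i − Σ_{j<i} ((v_i · u_j) / (u_j · u_j)) · u_j.

Step by step this gives:
  u_1 = (-1, -1, -2, 2)
  u_2 = (-21/10, 9/10, 14/5, 11/5)

Orthogonality check:
  u_2 · u_1 = 0 (should be 0)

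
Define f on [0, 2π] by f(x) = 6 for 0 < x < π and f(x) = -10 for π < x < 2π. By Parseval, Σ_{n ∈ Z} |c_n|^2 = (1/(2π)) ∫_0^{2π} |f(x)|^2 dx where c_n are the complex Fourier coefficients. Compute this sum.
Σ |c_n|^2 = 68

Parseval equates the L^2 energy of f (normalised by 1/(2π)) with the ℓ^2 sum of its Fourier coefficients: (1/(2π)) ∫_0^{2π} |f|^2 = Σ |c_n|^2.
Compute the left side: (1/(2π)) [∫_0^π 6^2 dx + ∫_π^{2π} (-10)^2 dx] = (1/(2π)) · (36π + 100π) = (36 + 100)/2 = 68.
So Σ_{n ∈ Z} |c_n|^2 = 68.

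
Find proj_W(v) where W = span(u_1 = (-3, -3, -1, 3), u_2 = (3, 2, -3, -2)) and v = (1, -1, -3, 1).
proj_W(v) = (24/101, -59/101, -324/101, 59/101)

Set up U = [u_1 | ... | u_2] ∈ R^(4×2). The projector onto W = col(U) is P = U (U^T U)^(-1) U^T.
Compute U^T U =
  [28, -18]
  [-18, 26],
and U^T v = (6, 8).
Solve U^T U · c = U^T v for the coefficients: c = (75/101, 83/101). The projection is proj_W(v) = U c.
Check: (v - proj_W(v)) · u_1 = 0  (should be 0).
Check: (v - proj_W(v)) · u_2 = 0  (should be 0).
Result: proj_W(v) = (24/101, -59/101, -324/101, 59/101).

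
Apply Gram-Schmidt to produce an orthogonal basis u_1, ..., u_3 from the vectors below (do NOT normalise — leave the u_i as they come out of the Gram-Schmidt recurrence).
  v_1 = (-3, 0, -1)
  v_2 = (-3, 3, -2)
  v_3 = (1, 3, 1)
Orthogonal basis:
  u_1 = (-3, 0, -1)
  u_2 = (3/10, 3, -9/10)
  u_3 = (-5/11, 5/11, 15/11)

Apply the Gram-Schmidt recurrence
  u_1 = v_1
  u_i = v_i − Σ_{j<i} ((v_i · u_j) / (u_j · u_j)) · u_j.

Step by step this gives:
  u_1 = (-3, 0, -1)
  u_2 = (3/10, 3, -9/10)
  u_3 = (-5/11, 5/11, 15/11)

Orthogonality check:
  u_2 · u_1 = 0 (should be 0)
  u_3 · u_1 = 0 (should be 0)
  u_3 · u_2 = 0 (should be 0)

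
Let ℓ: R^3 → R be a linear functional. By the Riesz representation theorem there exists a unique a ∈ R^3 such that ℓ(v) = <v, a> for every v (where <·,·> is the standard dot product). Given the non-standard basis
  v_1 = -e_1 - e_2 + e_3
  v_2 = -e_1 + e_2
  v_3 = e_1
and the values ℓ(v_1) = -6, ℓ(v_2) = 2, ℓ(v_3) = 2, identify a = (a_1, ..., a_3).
a = (2, 4, 0)

Write a = (a_1, ..., a_3) in the standard basis. For each basis vector v_i, ℓ(v_i) = <v_i, a> is a linear equation in the a_j's. Collect the n equations into a matrix system V a = ℓ, where row i of V is v_i (expressed in the standard basis). Since V is invertible (lower-triangular with 1s on the diagonal, up to permutation), solve by back-substitution:
  V =
[[-1, -1, 1],
 [-1, 1, 0],
 [1, 0, 0]]
  V a = (-6, 2, 2)
Solving gives a = (2, 4, 0).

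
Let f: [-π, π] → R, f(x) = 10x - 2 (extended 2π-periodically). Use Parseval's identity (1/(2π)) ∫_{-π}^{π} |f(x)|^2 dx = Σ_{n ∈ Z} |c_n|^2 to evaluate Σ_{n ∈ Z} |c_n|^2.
Σ |c_n|^2 = 100π^2/3 + 4

Expand and integrate term by term over [-π, π]:
  ∫ (10x)^2 dx = 100·(2π^3/3); ∫ 2·10·(-2)·x dx = 0 (odd integrand); ∫ (-2)^2 dx = 4·2π.
So (1/(2π)) ∫_{-π}^{π} (10x - 2)^2 dx = 100π^2/3 + 4 = 100π^2/3 + 4.
Parseval ⇒ Σ |c_n|^2 = 100π^2/3 + 4.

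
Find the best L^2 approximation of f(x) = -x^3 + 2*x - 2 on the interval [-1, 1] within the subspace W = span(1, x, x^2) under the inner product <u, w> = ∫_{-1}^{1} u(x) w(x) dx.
g(x) = 7*x/5 - 2

The best approximation g ∈ W is the orthogonal projection of f onto W. Writing g = a_0 + a_1 x + a_2 x^2, the coefficients solve the normal equations G · a = b where
  G_{ij} = <φ_i, φ_j> and b_i = <f, φ_i>, with φ_0 = 1, φ_1 = x, φ_2 = x^2.
G =
  [2, 0, 2/3]
  [0, 2/3, 0]
  [2/3, 0, 2/5],
b = (-4, 14/15, -4/3).
Solving gives a_0 = -2, a_1 = 7/5, a_2 = 0, so
  g(x) = 7*x/5 - 2.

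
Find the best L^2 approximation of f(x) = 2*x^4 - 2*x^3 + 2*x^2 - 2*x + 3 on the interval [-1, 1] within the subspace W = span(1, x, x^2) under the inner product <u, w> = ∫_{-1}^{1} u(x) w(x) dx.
g(x) = 26*x^2/7 - 16*x/5 + 99/35

The best approximation g ∈ W is the orthogonal projection of f onto W. Writing g = a_0 + a_1 x + a_2 x^2, the coefficients solve the normal equations G · a = b where
  G_{ij} = <φ_i, φ_j> and b_i = <f, φ_i>, with φ_0 = 1, φ_1 = x, φ_2 = x^2.
G =
  [2, 0, 2/3]
  [0, 2/3, 0]
  [2/3, 0, 2/5],
b = (122/15, -32/15, 118/35).
Solving gives a_0 = 99/35, a_1 = -16/5, a_2 = 26/7, so
  g(x) = 26*x^2/7 - 16*x/5 + 99/35.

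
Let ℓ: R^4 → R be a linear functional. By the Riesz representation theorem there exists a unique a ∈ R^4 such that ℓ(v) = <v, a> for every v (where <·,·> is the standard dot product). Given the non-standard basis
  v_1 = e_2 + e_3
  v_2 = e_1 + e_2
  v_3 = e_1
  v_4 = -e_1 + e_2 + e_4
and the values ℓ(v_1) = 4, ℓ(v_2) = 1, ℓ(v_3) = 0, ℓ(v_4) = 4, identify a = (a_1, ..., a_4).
a = (0, 1, 3, 3)

Write a = (a_1, ..., a_4) in the standard basis. For each basis vector v_i, ℓ(v_i) = <v_i, a> is a linear equation in the a_j's. Collect the n equations into a matrix system V a = ℓ, where row i of V is v_i (expressed in the standard basis). Since V is invertible (lower-triangular with 1s on the diagonal, up to permutation), solve by back-substitution:
  V =
[[0, 1, 1, 0],
 [1, 1, 0, 0],
 [1, 0, 0, 0],
 [-1, 1, 0, 1]]
  V a = (4, 1, 0, 4)
Solving gives a = (0, 1, 3, 3).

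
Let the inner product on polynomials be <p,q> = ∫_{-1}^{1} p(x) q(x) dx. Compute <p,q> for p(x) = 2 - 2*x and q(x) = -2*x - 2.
<p,q> = -16/3

Expand the product: p(x)·q(x) = 4*x^2 - 4.
∫_{-1}^{1} of each monomial x^k gives [2/(k+1) if k even, 0 if k odd]. Integrating term-by-term (or equivalently evaluating the antiderivative F(x) = 4*x^3/3 - 4*x at the endpoints):
  F(1) − F(−1) = -8/3 − (8/3) = -16/3.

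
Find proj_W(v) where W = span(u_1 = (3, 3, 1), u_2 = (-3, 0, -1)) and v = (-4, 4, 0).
proj_W(v) = (-18/5, 4, -6/5)

Set up U = [u_1 | ... | u_2] ∈ R^(3×2). The projector onto W = col(U) is P = U (U^T U)^(-1) U^T.
Compute U^T U =
  [19, -10]
  [-10, 10],
and U^T v = (0, 12).
Solve U^T U · c = U^T v for the coefficients: c = (4/3, 38/15). The projection is proj_W(v) = U c.
Check: (v - proj_W(v)) · u_1 = 0  (should be 0).
Check: (v - proj_W(v)) · u_2 = 0  (should be 0).
Result: proj_W(v) = (-18/5, 4, -6/5).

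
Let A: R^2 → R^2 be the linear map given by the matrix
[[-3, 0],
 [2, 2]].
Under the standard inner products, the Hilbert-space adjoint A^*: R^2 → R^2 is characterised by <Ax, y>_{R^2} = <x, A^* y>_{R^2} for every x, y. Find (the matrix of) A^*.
A^* = A^T =
[[-3, 2],
 [0, 2]]

For real matrices with standard dot products, the defining identity <Ax, y> = <x, A^* y> gives (Ax)^T y = x^T (A^*) y, i.e. x^T A^T y = x^T (A^*) y. Since this holds for all x, y, we must have A^* = A^T. Therefore
A^* =
[[-3, 2],
 [0, 2]].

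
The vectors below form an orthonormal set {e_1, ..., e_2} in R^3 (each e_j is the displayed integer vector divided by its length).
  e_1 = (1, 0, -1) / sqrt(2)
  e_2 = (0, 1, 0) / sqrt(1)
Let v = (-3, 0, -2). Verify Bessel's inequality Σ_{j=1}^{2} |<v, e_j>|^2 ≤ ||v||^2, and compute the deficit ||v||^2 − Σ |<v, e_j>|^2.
Σ |<v, e_j>|^2 = 1/2; ||v||^2 = 13; deficit = 25/2

Write each e_j = u_j / sqrt(<u_j, u_j>) where u_j is the displayed integer vector. Then <v, e_j> = <v, u_j> / sqrt(<u_j, u_j>), so |<v, e_j>|^2 = <v, u_j>^2 / <u_j, u_j>.
Coefficients: <v, e_1> = -1/sqrt(2), <v, e_2> = 0/sqrt(1).
Square and sum: Σ |<v, e_j>|^2 = 1/2.
Compute ||v||^2 = v·v = 13.
Deficit = 13 − 1/2 = 25/2 ≥ 0, confirming Bessel's inequality. (The deficit equals ||v − Σ <v,e_j> e_j||^2, the squared distance from v to span{e_j}.)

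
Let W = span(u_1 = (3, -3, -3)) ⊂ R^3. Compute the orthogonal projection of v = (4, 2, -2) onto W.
proj_W(v) = (4/3, -4/3, -4/3)

Set up U = [u_1 | ... | u_1] ∈ R^(3×1). The projector onto W = col(U) is P = U (U^T U)^(-1) U^T.
Compute U^T U =
  [27],
and U^T v = (12).
Solve U^T U · c = U^T v for the coefficients: c = (4/9). The projection is proj_W(v) = U c.
Check: (v - proj_W(v)) · u_1 = 0  (should be 0).
Result: proj_W(v) = (4/3, -4/3, -4/3).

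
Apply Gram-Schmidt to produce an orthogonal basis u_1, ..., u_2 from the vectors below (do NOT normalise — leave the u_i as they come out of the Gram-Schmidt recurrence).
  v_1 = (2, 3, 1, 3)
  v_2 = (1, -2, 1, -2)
Orthogonal basis:
  u_1 = (2, 3, 1, 3)
  u_2 = (41/23, -19/23, 32/23, -19/23)

Apply the Gram-Schmidt recurrence
  u_1 = v_1
  u_i = v_i − Σ_{j<i} ((v_i · u_j) / (u_j · u_j)) · u_j.

Step by step this gives:
  u_1 = (2, 3, 1, 3)
  u_2 = (41/23, -19/23, 32/23, -19/23)

Orthogonality check:
  u_2 · u_1 = 0 (should be 0)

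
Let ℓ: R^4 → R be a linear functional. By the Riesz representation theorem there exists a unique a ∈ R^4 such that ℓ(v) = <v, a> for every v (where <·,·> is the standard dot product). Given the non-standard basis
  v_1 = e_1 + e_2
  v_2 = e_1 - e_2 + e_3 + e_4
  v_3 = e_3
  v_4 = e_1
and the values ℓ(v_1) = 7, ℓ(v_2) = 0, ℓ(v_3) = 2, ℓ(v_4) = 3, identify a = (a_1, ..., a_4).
a = (3, 4, 2, -1)

Write a = (a_1, ..., a_4) in the standard basis. For each basis vector v_i, ℓ(v_i) = <v_i, a> is a linear equation in the a_j's. Collect the n equations into a matrix system V a = ℓ, where row i of V is v_i (expressed in the standard basis). Since V is invertible (lower-triangular with 1s on the diagonal, up to permutation), solve by back-substitution:
  V =
[[1, 1, 0, 0],
 [1, -1, 1, 1],
 [0, 0, 1, 0],
 [1, 0, 0, 0]]
  V a = (7, 0, 2, 3)
Solving gives a = (3, 4, 2, -1).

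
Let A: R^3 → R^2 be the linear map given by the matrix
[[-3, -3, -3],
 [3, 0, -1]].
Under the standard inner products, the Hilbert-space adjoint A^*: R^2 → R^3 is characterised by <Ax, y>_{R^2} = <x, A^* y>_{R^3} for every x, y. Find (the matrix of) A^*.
A^* = A^T =
[[-3, 3],
 [-3, 0],
 [-3, -1]]

For real matrices with standard dot products, the defining identity <Ax, y> = <x, A^* y> gives (Ax)^T y = x^T (A^*) y, i.e. x^T A^T y = x^T (A^*) y. Since this holds for all x, y, we must have A^* = A^T. Therefore
A^* =
[[-3, 3],
 [-3, 0],
 [-3, -1]].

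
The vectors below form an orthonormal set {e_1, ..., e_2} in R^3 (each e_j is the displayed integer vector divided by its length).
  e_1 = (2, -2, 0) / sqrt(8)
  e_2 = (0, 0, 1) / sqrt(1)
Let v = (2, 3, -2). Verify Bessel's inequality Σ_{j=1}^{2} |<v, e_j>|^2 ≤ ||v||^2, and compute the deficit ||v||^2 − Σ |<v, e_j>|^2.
Σ |<v, e_j>|^2 = 9/2; ||v||^2 = 17; deficit = 25/2

Write each e_j = u_j / sqrt(<u_j, u_j>) where u_j is the displayed integer vector. Then <v, e_j> = <v, u_j> / sqrt(<u_j, u_j>), so |<v, e_j>|^2 = <v, u_j>^2 / <u_j, u_j>.
Coefficients: <v, e_1> = -2/sqrt(8), <v, e_2> = -2/sqrt(1).
Square and sum: Σ |<v, e_j>|^2 = 9/2.
Compute ||v||^2 = v·v = 17.
Deficit = 17 − 9/2 = 25/2 ≥ 0, confirming Bessel's inequality. (The deficit equals ||v − Σ <v,e_j> e_j||^2, the squared distance from v to span{e_j}.)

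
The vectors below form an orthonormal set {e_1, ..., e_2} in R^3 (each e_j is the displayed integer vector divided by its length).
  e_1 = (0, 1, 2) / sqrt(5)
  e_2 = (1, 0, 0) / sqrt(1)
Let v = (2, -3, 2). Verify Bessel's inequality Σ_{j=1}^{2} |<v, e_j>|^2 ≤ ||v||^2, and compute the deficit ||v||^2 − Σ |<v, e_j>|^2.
Σ |<v, e_j>|^2 = 21/5; ||v||^2 = 17; deficit = 64/5

Write each e_j = u_j / sqrt(<u_j, u_j>) where u_j is the displayed integer vector. Then <v, e_j> = <v, u_j> / sqrt(<u_j, u_j>), so |<v, e_j>|^2 = <v, u_j>^2 / <u_j, u_j>.
Coefficients: <v, e_1> = 1/sqrt(5), <v, e_2> = 2/sqrt(1).
Square and sum: Σ |<v, e_j>|^2 = 21/5.
Compute ||v||^2 = v·v = 17.
Deficit = 17 − 21/5 = 64/5 ≥ 0, confirming Bessel's inequality. (The deficit equals ||v − Σ <v,e_j> e_j||^2, the squared distance from v to span{e_j}.)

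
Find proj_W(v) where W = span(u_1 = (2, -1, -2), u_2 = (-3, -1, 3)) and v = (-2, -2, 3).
proj_W(v) = (-5/2, -2, 5/2)

Set up U = [u_1 | ... | u_2] ∈ R^(3×2). The projector onto W = col(U) is P = U (U^T U)^(-1) U^T.
Compute U^T U =
  [9, -11]
  [-11, 19],
and U^T v = (-8, 17).
Solve U^T U · c = U^T v for the coefficients: c = (7/10, 13/10). The projection is proj_W(v) = U c.
Check: (v - proj_W(v)) · u_1 = 0  (should be 0).
Check: (v - proj_W(v)) · u_2 = 0  (should be 0).
Result: proj_W(v) = (-5/2, -2, 5/2).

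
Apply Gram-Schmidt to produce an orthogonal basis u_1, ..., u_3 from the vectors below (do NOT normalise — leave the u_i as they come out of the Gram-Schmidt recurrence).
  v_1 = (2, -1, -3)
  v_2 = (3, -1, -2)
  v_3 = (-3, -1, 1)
Orthogonal basis:
  u_1 = (2, -1, -3)
  u_2 = (8/7, -1/14, 11/14)
  u_3 = (-1/3, -5/3, 1/3)

Apply the Gram-Schmidt recurrence
  u_1 = v_1
  u_i = v_i − Σ_{j<i} ((v_i · u_j) / (u_j · u_j)) · u_j.

Step by step this gives:
  u_1 = (2, -1, -3)
  u_2 = (8/7, -1/14, 11/14)
  u_3 = (-1/3, -5/3, 1/3)

Orthogonality check:
  u_2 · u_1 = 0 (should be 0)
  u_3 · u_1 = 0 (should be 0)
  u_3 · u_2 = 0 (should be 0)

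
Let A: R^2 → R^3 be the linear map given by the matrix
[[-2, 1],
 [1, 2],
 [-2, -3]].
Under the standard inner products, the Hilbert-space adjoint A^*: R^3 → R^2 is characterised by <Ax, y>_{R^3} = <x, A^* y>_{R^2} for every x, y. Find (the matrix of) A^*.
A^* = A^T =
[[-2, 1, -2],
 [1, 2, -3]]

For real matrices with standard dot products, the defining identity <Ax, y> = <x, A^* y> gives (Ax)^T y = x^T (A^*) y, i.e. x^T A^T y = x^T (A^*) y. Since this holds for all x, y, we must have A^* = A^T. Therefore
A^* =
[[-2, 1, -2],
 [1, 2, -3]].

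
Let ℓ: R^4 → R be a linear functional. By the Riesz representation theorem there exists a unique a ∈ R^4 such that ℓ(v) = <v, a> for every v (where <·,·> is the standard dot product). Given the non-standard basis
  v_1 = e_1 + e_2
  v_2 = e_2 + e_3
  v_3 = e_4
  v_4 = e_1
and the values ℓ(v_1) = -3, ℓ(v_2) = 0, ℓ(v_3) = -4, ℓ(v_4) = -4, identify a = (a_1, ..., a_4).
a = (-4, 1, -1, -4)

Write a = (a_1, ..., a_4) in the standard basis. For each basis vector v_i, ℓ(v_i) = <v_i, a> is a linear equation in the a_j's. Collect the n equations into a matrix system V a = ℓ, where row i of V is v_i (expressed in the standard basis). Since V is invertible (lower-triangular with 1s on the diagonal, up to permutation), solve by back-substitution:
  V =
[[1, 1, 0, 0],
 [0, 1, 1, 0],
 [0, 0, 0, 1],
 [1, 0, 0, 0]]
  V a = (-3, 0, -4, -4)
Solving gives a = (-4, 1, -1, -4).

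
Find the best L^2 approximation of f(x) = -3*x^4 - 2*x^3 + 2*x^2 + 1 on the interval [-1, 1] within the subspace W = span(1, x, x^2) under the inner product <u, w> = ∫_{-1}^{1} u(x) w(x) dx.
g(x) = -4*x^2/7 - 6*x/5 + 44/35

The best approximation g ∈ W is the orthogonal projection of f onto W. Writing g = a_0 + a_1 x + a_2 x^2, the coefficients solve the normal equations G · a = b where
  G_{ij} = <φ_i, φ_j> and b_i = <f, φ_i>, with φ_0 = 1, φ_1 = x, φ_2 = x^2.
G =
  [2, 0, 2/3]
  [0, 2/3, 0]
  [2/3, 0, 2/5],
b = (32/15, -4/5, 64/105).
Solving gives a_0 = 44/35, a_1 = -6/5, a_2 = -4/7, so
  g(x) = -4*x^2/7 - 6*x/5 + 44/35.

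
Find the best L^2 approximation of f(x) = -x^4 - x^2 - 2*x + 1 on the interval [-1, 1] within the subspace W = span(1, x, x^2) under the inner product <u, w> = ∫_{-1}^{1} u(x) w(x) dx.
g(x) = -13*x^2/7 - 2*x + 38/35

The best approximation g ∈ W is the orthogonal projection of f onto W. Writing g = a_0 + a_1 x + a_2 x^2, the coefficients solve the normal equations G · a = b where
  G_{ij} = <φ_i, φ_j> and b_i = <f, φ_i>, with φ_0 = 1, φ_1 = x, φ_2 = x^2.
G =
  [2, 0, 2/3]
  [0, 2/3, 0]
  [2/3, 0, 2/5],
b = (14/15, -4/3, -2/105).
Solving gives a_0 = 38/35, a_1 = -2, a_2 = -13/7, so
  g(x) = -13*x^2/7 - 2*x + 38/35.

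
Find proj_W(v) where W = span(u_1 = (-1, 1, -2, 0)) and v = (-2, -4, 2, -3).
proj_W(v) = (1, -1, 2, 0)

Set up U = [u_1 | ... | u_1] ∈ R^(4×1). The projector onto W = col(U) is P = U (U^T U)^(-1) U^T.
Compute U^T U =
  [6],
and U^T v = (-6).
Solve U^T U · c = U^T v for the coefficients: c = (-1). The projection is proj_W(v) = U c.
Check: (v - proj_W(v)) · u_1 = 0  (should be 0).
Result: proj_W(v) = (1, -1, 2, 0).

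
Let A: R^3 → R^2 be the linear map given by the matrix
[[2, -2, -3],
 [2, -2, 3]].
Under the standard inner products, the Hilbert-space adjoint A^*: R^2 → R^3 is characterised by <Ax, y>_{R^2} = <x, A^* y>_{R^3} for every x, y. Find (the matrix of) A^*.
A^* = A^T =
[[2, 2],
 [-2, -2],
 [-3, 3]]

For real matrices with standard dot products, the defining identity <Ax, y> = <x, A^* y> gives (Ax)^T y = x^T (A^*) y, i.e. x^T A^T y = x^T (A^*) y. Since this holds for all x, y, we must have A^* = A^T. Therefore
A^* =
[[2, 2],
 [-2, -2],
 [-3, 3]].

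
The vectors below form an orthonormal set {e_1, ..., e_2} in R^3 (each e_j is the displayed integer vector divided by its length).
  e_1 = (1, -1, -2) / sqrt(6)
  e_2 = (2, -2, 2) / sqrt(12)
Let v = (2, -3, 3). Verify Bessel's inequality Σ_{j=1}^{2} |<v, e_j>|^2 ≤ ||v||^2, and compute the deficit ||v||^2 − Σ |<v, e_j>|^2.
Σ |<v, e_j>|^2 = 43/2; ||v||^2 = 22; deficit = 1/2

Write each e_j = u_j / sqrt(<u_j, u_j>) where u_j is the displayed integer vector. Then <v, e_j> = <v, u_j> / sqrt(<u_j, u_j>), so |<v, e_j>|^2 = <v, u_j>^2 / <u_j, u_j>.
Coefficients: <v, e_1> = -1/sqrt(6), <v, e_2> = 16/sqrt(12).
Square and sum: Σ |<v, e_j>|^2 = 43/2.
Compute ||v||^2 = v·v = 22.
Deficit = 22 − 43/2 = 1/2 ≥ 0, confirming Bessel's inequality. (The deficit equals ||v − Σ <v,e_j> e_j||^2, the squared distance from v to span{e_j}.)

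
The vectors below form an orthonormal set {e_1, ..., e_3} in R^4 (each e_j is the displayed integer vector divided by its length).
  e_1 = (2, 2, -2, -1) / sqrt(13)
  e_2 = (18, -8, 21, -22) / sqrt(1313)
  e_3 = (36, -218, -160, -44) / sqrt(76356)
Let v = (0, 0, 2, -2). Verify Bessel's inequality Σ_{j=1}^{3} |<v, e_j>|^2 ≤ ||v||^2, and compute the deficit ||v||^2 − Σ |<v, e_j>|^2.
Σ |<v, e_j>|^2 = 1256/189; ||v||^2 = 8; deficit = 256/189

Write each e_j = u_j / sqrt(<u_j, u_j>) where u_j is the displayed integer vector. Then <v, e_j> = <v, u_j> / sqrt(<u_j, u_j>), so |<v, e_j>|^2 = <v, u_j>^2 / <u_j, u_j>.
Coefficients: <v, e_1> = -2/sqrt(13), <v, e_2> = 86/sqrt(1313), <v, e_3> = -232/sqrt(76356).
Square and sum: Σ |<v, e_j>|^2 = 1256/189.
Compute ||v||^2 = v·v = 8.
Deficit = 8 − 1256/189 = 256/189 ≥ 0, confirming Bessel's inequality. (The deficit equals ||v − Σ <v,e_j> e_j||^2, the squared distance from v to span{e_j}.)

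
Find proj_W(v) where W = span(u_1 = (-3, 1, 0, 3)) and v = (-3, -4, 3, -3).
proj_W(v) = (12/19, -4/19, 0, -12/19)

Set up U = [u_1 | ... | u_1] ∈ R^(4×1). The projector onto W = col(U) is P = U (U^T U)^(-1) U^T.
Compute U^T U =
  [19],
and U^T v = (-4).
Solve U^T U · c = U^T v for the coefficients: c = (-4/19). The projection is proj_W(v) = U c.
Check: (v - proj_W(v)) · u_1 = 0  (should be 0).
Result: proj_W(v) = (12/19, -4/19, 0, -12/19).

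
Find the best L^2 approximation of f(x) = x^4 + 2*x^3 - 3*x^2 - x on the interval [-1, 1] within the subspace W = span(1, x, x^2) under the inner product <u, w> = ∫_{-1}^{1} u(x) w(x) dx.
g(x) = -15*x^2/7 + x/5 - 3/35

The best approximation g ∈ W is the orthogonal projection of f onto W. Writing g = a_0 + a_1 x + a_2 x^2, the coefficients solve the normal equations G · a = b where
  G_{ij} = <φ_i, φ_j> and b_i = <f, φ_i>, with φ_0 = 1, φ_1 = x, φ_2 = x^2.
G =
  [2, 0, 2/3]
  [0, 2/3, 0]
  [2/3, 0, 2/5],
b = (-8/5, 2/15, -32/35).
Solving gives a_0 = -3/35, a_1 = 1/5, a_2 = -15/7, so
  g(x) = -15*x^2/7 + x/5 - 3/35.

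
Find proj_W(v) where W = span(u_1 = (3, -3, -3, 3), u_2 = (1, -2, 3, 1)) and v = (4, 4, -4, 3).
proj_W(v) = (1, 0, -5, 1)

Set up U = [u_1 | ... | u_2] ∈ R^(4×2). The projector onto W = col(U) is P = U (U^T U)^(-1) U^T.
Compute U^T U =
  [36, 3]
  [3, 15],
and U^T v = (21, -13).
Solve U^T U · c = U^T v for the coefficients: c = (2/3, -1). The projection is proj_W(v) = U c.
Check: (v - proj_W(v)) · u_1 = 0  (should be 0).
Check: (v - proj_W(v)) · u_2 = 0  (should be 0).
Result: proj_W(v) = (1, 0, -5, 1).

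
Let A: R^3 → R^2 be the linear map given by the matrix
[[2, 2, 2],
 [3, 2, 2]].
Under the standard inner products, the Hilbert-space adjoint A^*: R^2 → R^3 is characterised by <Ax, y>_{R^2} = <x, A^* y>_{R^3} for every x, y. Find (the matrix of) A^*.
A^* = A^T =
[[2, 3],
 [2, 2],
 [2, 2]]

For real matrices with standard dot products, the defining identity <Ax, y> = <x, A^* y> gives (Ax)^T y = x^T (A^*) y, i.e. x^T A^T y = x^T (A^*) y. Since this holds for all x, y, we must have A^* = A^T. Therefore
A^* =
[[2, 3],
 [2, 2],
 [2, 2]].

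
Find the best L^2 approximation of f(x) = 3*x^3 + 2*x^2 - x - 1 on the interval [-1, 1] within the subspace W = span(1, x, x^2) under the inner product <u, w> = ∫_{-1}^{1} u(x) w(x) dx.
g(x) = 2*x^2 + 4*x/5 - 1

The best approximation g ∈ W is the orthogonal projection of f onto W. Writing g = a_0 + a_1 x + a_2 x^2, the coefficients solve the normal equations G · a = b where
  G_{ij} = <φ_i, φ_j> and b_i = <f, φ_i>, with φ_0 = 1, φ_1 = x, φ_2 = x^2.
G =
  [2, 0, 2/3]
  [0, 2/3, 0]
  [2/3, 0, 2/5],
b = (-2/3, 8/15, 2/15).
Solving gives a_0 = -1, a_1 = 4/5, a_2 = 2, so
  g(x) = 2*x^2 + 4*x/5 - 1.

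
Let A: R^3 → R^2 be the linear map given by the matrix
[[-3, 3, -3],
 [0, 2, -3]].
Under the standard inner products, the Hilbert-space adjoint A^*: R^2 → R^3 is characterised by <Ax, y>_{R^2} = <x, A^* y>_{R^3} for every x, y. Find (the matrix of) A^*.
A^* = A^T =
[[-3, 0],
 [3, 2],
 [-3, -3]]

For real matrices with standard dot products, the defining identity <Ax, y> = <x, A^* y> gives (Ax)^T y = x^T (A^*) y, i.e. x^T A^T y = x^T (A^*) y. Since this holds for all x, y, we must have A^* = A^T. Therefore
A^* =
[[-3, 0],
 [3, 2],
 [-3, -3]].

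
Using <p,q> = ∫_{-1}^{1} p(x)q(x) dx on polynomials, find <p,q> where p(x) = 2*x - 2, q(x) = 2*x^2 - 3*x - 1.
<p,q> = -8/3

Expand the product: p(x)·q(x) = 4*x^3 - 10*x^2 + 4*x + 2.
∫_{-1}^{1} of each monomial x^k gives [2/(k+1) if k even, 0 if k odd]. Integrating term-by-term (or equivalently evaluating the antiderivative F(x) = x^4 - 10*x^3/3 + 2*x^2 + 2*x at the endpoints):
  F(1) − F(−1) = 5/3 − (13/3) = -8/3.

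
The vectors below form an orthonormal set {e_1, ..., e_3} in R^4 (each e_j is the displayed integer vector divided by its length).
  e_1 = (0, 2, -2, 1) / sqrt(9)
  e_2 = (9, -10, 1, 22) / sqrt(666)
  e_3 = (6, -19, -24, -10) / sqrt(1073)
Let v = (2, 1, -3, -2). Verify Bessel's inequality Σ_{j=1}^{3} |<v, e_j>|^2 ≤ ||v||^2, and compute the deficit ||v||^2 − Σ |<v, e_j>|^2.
Σ |<v, e_j>|^2 = 755/58; ||v||^2 = 18; deficit = 289/58

Write each e_j = u_j / sqrt(<u_j, u_j>) where u_j is the displayed integer vector. Then <v, e_j> = <v, u_j> / sqrt(<u_j, u_j>), so |<v, e_j>|^2 = <v, u_j>^2 / <u_j, u_j>.
Coefficients: <v, e_1> = 6/sqrt(9), <v, e_2> = -39/sqrt(666), <v, e_3> = 85/sqrt(1073).
Square and sum: Σ |<v, e_j>|^2 = 755/58.
Compute ||v||^2 = v·v = 18.
Deficit = 18 − 755/58 = 289/58 ≥ 0, confirming Bessel's inequality. (The deficit equals ||v − Σ <v,e_j> e_j||^2, the squared distance from v to span{e_j}.)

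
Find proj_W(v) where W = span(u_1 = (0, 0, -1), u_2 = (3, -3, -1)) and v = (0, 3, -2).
proj_W(v) = (-3/2, 3/2, -2)

Set up U = [u_1 | ... | u_2] ∈ R^(3×2). The projector onto W = col(U) is P = U (U^T U)^(-1) U^T.
Compute U^T U =
  [1, 1]
  [1, 19],
and U^T v = (2, -7).
Solve U^T U · c = U^T v for the coefficients: c = (5/2, -1/2). The projection is proj_W(v) = U c.
Check: (v - proj_W(v)) · u_1 = 0  (should be 0).
Check: (v - proj_W(v)) · u_2 = 0  (should be 0).
Result: proj_W(v) = (-3/2, 3/2, -2).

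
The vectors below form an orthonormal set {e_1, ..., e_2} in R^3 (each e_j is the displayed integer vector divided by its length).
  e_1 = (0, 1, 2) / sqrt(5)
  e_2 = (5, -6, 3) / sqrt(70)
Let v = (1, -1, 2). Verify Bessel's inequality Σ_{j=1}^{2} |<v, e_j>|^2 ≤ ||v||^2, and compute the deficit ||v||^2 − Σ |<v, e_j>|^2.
Σ |<v, e_j>|^2 = 83/14; ||v||^2 = 6; deficit = 1/14

Write each e_j = u_j / sqrt(<u_j, u_j>) where u_j is the displayed integer vector. Then <v, e_j> = <v, u_j> / sqrt(<u_j, u_j>), so |<v, e_j>|^2 = <v, u_j>^2 / <u_j, u_j>.
Coefficients: <v, e_1> = 3/sqrt(5), <v, e_2> = 17/sqrt(70).
Square and sum: Σ |<v, e_j>|^2 = 83/14.
Compute ||v||^2 = v·v = 6.
Deficit = 6 − 83/14 = 1/14 ≥ 0, confirming Bessel's inequality. (The deficit equals ||v − Σ <v,e_j> e_j||^2, the squared distance from v to span{e_j}.)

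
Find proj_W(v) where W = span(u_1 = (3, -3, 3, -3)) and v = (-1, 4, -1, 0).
proj_W(v) = (-3/2, 3/2, -3/2, 3/2)

Set up U = [u_1 | ... | u_1] ∈ R^(4×1). The projector onto W = col(U) is P = U (U^T U)^(-1) U^T.
Compute U^T U =
  [36],
and U^T v = (-18).
Solve U^T U · c = U^T v for the coefficients: c = (-1/2). The projection is proj_W(v) = U c.
Check: (v - proj_W(v)) · u_1 = 0  (should be 0).
Result: proj_W(v) = (-3/2, 3/2, -3/2, 3/2).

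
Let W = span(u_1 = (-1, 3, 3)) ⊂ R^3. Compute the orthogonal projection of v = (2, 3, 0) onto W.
proj_W(v) = (-7/19, 21/19, 21/19)

Set up U = [u_1 | ... | u_1] ∈ R^(3×1). The projector onto W = col(U) is P = U (U^T U)^(-1) U^T.
Compute U^T U =
  [19],
and U^T v = (7).
Solve U^T U · c = U^T v for the coefficients: c = (7/19). The projection is proj_W(v) = U c.
Check: (v - proj_W(v)) · u_1 = 0  (should be 0).
Result: proj_W(v) = (-7/19, 21/19, 21/19).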